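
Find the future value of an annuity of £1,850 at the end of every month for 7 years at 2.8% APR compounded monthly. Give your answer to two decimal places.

£171,454.71

With 12 periods per year: i = 0.00233333, n = 84.
FV = 1850 × [(1+0.00233333)^84 − 1] / 0.00233333 = 1850 × 92.678224 = 171,454.7148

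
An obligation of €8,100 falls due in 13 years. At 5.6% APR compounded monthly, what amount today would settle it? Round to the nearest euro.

€3,918

i = 0.056/12 = 0.00466667 per month; n = 13·12 = 156.
PV = 8,100 / (1 + 0.00466667)^156 = 8,100 / 2.067431 = 3,917.9065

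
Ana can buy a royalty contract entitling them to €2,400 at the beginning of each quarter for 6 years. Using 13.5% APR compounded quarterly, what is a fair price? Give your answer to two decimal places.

i = 0.135/4 = 0.03375 per quarter; n = 6·4 = 24.
PV = PMT · [1 − (1+i)^(−n)] / i × (1+i) = 2400 · 16.820408 = 40,368.9789
(annuity-due: payments at period start, so ×(1+i).)

€40,368.98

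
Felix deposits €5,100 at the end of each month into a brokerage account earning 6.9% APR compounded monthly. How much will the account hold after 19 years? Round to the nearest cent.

i = 0.069/12 = 0.00575 per month; n = 19·12 = 228.
FV = 5100 × [(1+0.00575)^228 − 1] / 0.00575 = 5100 × 468.865778 = 2,391,215.4660

€2,391,215.47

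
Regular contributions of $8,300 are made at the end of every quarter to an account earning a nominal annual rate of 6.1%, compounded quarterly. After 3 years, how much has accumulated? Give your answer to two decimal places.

$108,393.54

Periodic rate i = 0.061/4 = 0.01525; n = 3 × 4 = 12 periods.
Accumulation factor s(12|0.01525) = 13.059463; FV = 8300 × 13.059463 = 108,393.5422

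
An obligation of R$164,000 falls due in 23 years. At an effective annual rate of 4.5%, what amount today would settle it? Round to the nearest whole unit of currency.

R$59,589

PV = 164,000 / (1 + 0.045)^23 = 164,000 / 2.752166 = 59,589.4213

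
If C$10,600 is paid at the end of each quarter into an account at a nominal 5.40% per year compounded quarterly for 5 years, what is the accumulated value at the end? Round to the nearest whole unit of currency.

With 4 periods per year: i = 0.0135, n = 20.
Accumulation factor s(20|0.0135) = 22.785218; FV = 10600 × 22.785218 = 241,523.3144

C$241,523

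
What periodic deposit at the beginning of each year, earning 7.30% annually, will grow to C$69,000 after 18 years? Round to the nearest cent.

FV-annuity factor × (1+i) = 37.549633; PMT = 69000 / 37.549633 = 1,837.5679

C$1,837.57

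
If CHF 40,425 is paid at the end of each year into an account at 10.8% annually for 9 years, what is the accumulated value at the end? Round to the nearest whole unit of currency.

CHF 567,766

FV = PMT · [(1+i)^n − 1] / i = 40425 · 14.044935 = 567,766.4892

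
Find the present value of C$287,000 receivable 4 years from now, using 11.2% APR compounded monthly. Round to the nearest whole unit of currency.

C$183,747

i = 0.112/12 = 0.00933333 per month; n = 4·12 = 48.
PV = FV·(1+i)^(−n) = 287,000 × 0.640234 = 183,747.0281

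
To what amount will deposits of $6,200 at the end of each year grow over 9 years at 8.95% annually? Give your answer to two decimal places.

$80,561.43

FV = PMT · [(1+i)^n − 1] / i = 6200 · 12.993779 = 80,561.4272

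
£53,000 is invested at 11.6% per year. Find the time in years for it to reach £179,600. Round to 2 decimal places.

(1+i)^n = 179600/53000 = 3.38868, so n = ln 3.38868 / ln 1.116 = 11.1201 years

11.12 years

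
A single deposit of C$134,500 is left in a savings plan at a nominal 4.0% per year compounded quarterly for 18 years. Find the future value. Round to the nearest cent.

With 4 periods per year: i = 0.01, n = 72.
134,500 × (1+0.01)^72 = 134,500 × 2.047099 = 275,334.8575

C$275,334.86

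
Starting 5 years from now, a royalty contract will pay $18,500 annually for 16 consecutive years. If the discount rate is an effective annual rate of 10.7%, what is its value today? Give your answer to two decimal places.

Value one period before first payment (t=4): 18500 × [1 − (1+0.107)^(−16)] / 0.107 = 18500 × 7.508180 = 138,901.3375
Discount back 4 years: 138,901.3375 × (1+0.107)^(−4) = 138,901.3375 × 0.665901 = 92,494.5074

$92,494.51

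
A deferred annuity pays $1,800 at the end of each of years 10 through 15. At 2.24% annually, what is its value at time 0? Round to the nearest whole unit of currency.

PV at t=9 (ordinary 6-year annuity): 1800 × a(6|0.0224) = 1800 × 5.556343 = 10,001.4180
Discount back 9 years: 10,001.4180 × (1+0.0224)^(−9) = 10,001.4180 × 0.819242 = 8,193.5859

$8,194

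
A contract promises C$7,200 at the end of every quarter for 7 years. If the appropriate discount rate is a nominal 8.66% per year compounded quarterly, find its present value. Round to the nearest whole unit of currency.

Periodic rate i = 0.0866/4 = 0.02165; n = 7 × 4 = 28 periods.
PV = PMT · [1 − (1+i)^(−n)] / i = 7200 · 20.833292 = 149,999.6989

C$150,000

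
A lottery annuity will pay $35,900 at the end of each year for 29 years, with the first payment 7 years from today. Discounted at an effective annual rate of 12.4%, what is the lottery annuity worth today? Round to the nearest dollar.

Value one period before first payment (t=6): 35900 × [1 − (1+0.124)^(−29)] / 0.124 = 35900 × 7.792650 = 279,756.1308
PV₀ = 279,756.1308 / (1+0.124)^6 = 279,756.1308 / 2.016498 = 138,733.6286

$138,734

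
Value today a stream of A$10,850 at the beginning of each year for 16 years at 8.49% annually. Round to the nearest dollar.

A$101,005

PV = 10850 × [1 − (1+0.0849)^(−16)] / 0.0849 × (1+i) = 10850 × 9.309225 = 101,005.0863
(annuity-due: payments at period start, so ×(1+i).)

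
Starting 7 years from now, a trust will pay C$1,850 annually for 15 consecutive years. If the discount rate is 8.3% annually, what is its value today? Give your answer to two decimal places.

C$9,636.81

Value one period before first payment (t=6): 1850 × [1 − (1+0.083)^(−15)] / 0.083 = 1850 × 8.404892 = 15,549.0497
Discount back 6 years: 15,549.0497 × (1+0.083)^(−6) = 15,549.0497 × 0.619768 = 9,636.8059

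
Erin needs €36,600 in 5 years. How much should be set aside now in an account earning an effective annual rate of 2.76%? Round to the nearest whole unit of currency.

Discount factor = (1+0.0276)^(−5) = 0.872729; PV = 36,600 × 0.872729 = 31,941.8898

€31,942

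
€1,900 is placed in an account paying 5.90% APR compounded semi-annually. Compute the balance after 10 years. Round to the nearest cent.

€3,398.45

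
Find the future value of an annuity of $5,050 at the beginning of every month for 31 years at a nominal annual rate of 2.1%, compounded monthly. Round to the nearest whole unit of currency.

i = 0.021/12 = 0.00175 per month; n = 31·12 = 372.
FV = PMT · [(1+i)^n − 1] / i × (1+i) = 5050 · 524.554469 = 2,649,000.0689
(annuity-due: payments at period start, so ×(1+i).)

$2,649,000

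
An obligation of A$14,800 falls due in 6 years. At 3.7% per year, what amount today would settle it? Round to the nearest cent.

PV = FV·(1+i)^(−n) = 14,800 × 0.804132 = 11,901.1568

A$11,901.16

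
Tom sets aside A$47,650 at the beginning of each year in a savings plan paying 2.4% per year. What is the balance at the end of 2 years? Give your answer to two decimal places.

A$98,758.25

FV = PMT · [(1+i)^n − 1] / i × (1+i) = 47650 · 2.072576 = 98,758.2464
(Beginning-of-period payments → annuity-due factor ×(1+i).)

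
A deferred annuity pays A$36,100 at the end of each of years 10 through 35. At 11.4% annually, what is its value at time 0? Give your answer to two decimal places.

A$112,611.30

PV at t=9 (ordinary 26-year annuity): 36100 × a(26|0.114) = 36100 × 8.242169 = 297,542.2856
Discount back 9 years: 297,542.2856 × (1+0.114)^(−9) = 297,542.2856 × 0.378472 = 112,611.3013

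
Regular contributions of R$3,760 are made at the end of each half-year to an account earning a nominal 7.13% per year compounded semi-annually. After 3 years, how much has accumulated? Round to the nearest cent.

With 2 periods per year: i = 0.03565, n = 6.
FV = 3760 × [(1+0.03565)^6 − 1] / 0.03565 = 3760 × 6.560858 = 24,668.8254

R$24,668.83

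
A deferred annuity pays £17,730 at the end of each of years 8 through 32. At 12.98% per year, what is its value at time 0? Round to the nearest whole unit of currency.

Value one period before first payment (t=7): 17730 × [1 − (1+0.1298)^(−25)] / 0.1298 = 17730 × 7.339670 = 130,132.3471
PV₀ = 130,132.3471 / (1+0.1298)^7 = 130,132.3471 / 2.349692 = 55,382.7186

£55,383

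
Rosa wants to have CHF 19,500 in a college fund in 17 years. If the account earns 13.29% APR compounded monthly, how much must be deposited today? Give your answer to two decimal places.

CHF 2,061.71

i = 0.1329/12 = 0.011075 per month; n = 17·12 = 204.
PV = FV·(1+i)^(−n) = 19,500 × 0.105729 = 2,061.7059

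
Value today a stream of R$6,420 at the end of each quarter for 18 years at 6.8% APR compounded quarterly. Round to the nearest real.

R$265,451

With 4 periods per year: i = 0.017, n = 72.
PV = 6420 × [1 − (1+0.017)^(−72)] / 0.017 = 6420 × 41.347512 = 265,451.0272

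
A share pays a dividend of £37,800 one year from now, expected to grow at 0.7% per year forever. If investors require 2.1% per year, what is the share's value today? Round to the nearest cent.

PV = PMT / (i − g) = 37800 / (0.021 − 0.007) = 37800 / 0.014000 = 2,700,000.0000

£2,700,000.00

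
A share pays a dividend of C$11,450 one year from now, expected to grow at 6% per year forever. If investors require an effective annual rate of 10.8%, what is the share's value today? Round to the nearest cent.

C$238,541.67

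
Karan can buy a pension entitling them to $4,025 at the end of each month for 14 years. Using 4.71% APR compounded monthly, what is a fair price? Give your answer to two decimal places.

$494,455.13

i = 0.0471/12 = 0.003925 per month; n = 14·12 = 168.
Annuity factor a(168|0.003925) = 122.845995; PV = 4025 × 122.845995 = 494,455.1318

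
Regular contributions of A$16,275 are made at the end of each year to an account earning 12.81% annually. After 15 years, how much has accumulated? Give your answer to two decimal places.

FV = 16275 × [(1+0.1281)^15 − 1] / 0.1281 = 16275 × 39.799946 = 647,744.1185

A$647,744.12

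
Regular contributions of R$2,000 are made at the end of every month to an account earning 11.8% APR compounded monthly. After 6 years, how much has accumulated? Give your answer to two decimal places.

R$208,051.38

With 12 periods per year: i = 0.00983333, n = 72.
Accumulation factor s(72|0.00983333) = 104.025689; FV = 2000 × 104.025689 = 208,051.3776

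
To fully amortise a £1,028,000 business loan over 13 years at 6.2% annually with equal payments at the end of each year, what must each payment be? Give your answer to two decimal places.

Annuity-PV factor = 8.750167; PMT = 1.028e+06 / 8.750167 = 117,483.4750

£117,483.47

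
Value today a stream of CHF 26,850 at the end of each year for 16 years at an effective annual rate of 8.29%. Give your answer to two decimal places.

PV = PMT · [1 − (1+i)^(−n)] / i = 26850 · 8.689606 = 233,315.9220

CHF 233,315.92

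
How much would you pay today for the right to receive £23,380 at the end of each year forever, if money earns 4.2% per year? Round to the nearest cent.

PV = C/r = 23380/0.042 = 556,666.6667

£556,666.67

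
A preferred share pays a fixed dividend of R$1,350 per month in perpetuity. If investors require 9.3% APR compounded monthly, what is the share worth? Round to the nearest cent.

R$174,193.55

Periodic rate i = 0.093/12 = 0.00775.
PV = PMT / i = 1350 / 0.00775 = 174,193.5484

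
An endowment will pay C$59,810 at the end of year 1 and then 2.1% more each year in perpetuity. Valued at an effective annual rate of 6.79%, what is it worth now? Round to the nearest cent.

C$1,275,266.52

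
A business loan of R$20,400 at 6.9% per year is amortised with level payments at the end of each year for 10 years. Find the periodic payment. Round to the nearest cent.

PMT = 20400 / ( [1 − (1+0.069)^(−10)] / 0.069 ) = 20400 / 7.056163 = 2,891.0896

R$2,891.09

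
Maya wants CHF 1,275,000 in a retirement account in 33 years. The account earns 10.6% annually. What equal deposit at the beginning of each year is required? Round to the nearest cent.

FV-annuity factor × (1+i) = 279.546309; PMT = 1.275e+06 / 279.546309 = 4,560.9617

CHF 4,560.96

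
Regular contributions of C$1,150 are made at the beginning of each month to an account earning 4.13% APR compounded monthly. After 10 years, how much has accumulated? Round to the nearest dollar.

C$171,090

Periodic rate i = 0.0413/12 = 0.00344167; n = 10 × 12 = 120 periods.
FV = PMT · [(1+i)^n − 1] / i × (1+i) = 1150 · 148.773832 = 171,089.9063
Payments are at the start of each period, so multiply by (1+i).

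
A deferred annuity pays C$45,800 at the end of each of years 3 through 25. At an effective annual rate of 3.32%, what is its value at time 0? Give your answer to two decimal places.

C$682,584.11

PV at t=2 (ordinary 23-year annuity): 45800 × a(23|0.0332) = 45800 × 15.909608 = 728,660.0656
Discount back 2 years: 728,660.0656 × (1+0.0332)^(−2) = 728,660.0656 × 0.936766 = 682,584.1093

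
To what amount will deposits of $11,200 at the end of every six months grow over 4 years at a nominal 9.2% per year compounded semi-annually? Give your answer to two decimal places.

i = 0.092/2 = 0.046 per half-year; n = 4·2 = 8.
FV = 11200 × [(1+0.046)^8 − 1] / 0.046 = 11200 × 9.413566 = 105,431.9403

$105,431.94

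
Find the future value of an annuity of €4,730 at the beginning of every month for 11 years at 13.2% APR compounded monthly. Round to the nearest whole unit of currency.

€1,407,620

Periodic rate i = 0.132/12 = 0.011; n = 11 × 12 = 132 periods.
FV = PMT · [(1+i)^n − 1] / i × (1+i) = 4730 · 297.594090 = 1,407,620.0445
Payments are at the start of each period, so multiply by (1+i).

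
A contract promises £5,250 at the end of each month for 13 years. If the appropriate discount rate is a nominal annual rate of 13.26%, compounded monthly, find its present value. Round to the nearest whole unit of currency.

£389,554

i = 0.1326/12 = 0.01105 per month; n = 13·12 = 156.
Annuity factor a(156|0.01105) = 74.200767; PV = 5250 × 74.200767 = 389,554.0244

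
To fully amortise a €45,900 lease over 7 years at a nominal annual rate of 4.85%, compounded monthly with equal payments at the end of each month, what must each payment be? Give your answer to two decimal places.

€645.52

i = 0.0485/12 = 0.00404167 per month; n = 7·12 = 84.
Annuity-PV factor = 71.105883; PMT = 45900 / 71.105883 = 645.5162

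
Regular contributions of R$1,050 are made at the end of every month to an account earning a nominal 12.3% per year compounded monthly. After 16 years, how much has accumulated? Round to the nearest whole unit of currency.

R$623,343

With 12 periods per year: i = 0.01025, n = 192.
FV = PMT · [(1+i)^n − 1] / i = 1050 · 593.660280 = 623,343.2941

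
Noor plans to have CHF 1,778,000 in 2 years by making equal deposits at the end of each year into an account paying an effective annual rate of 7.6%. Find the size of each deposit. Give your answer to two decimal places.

CHF 856,454.72

FV-annuity factor = 2.076000; PMT = 1.778e+06 / 2.076000 = 856,454.7206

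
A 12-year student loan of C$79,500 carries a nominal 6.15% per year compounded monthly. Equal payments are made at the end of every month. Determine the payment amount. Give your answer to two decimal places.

C$781.99

Periodic rate i = 0.0615/12 = 0.005125; n = 12 × 12 = 144 periods.
PMT = 79500 / ( [1 − (1+0.005125)^(−144)] / 0.005125 ) = 79500 / 101.664203 = 781.9862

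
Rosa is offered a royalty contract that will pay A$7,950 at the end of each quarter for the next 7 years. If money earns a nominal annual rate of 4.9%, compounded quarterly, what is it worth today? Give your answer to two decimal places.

With 4 periods per year: i = 0.01225, n = 28.
PV = 7950 × [1 − (1+0.01225)^(−28)] / 0.01225 = 7950 × 23.582159 = 187,478.1655

A$187,478.17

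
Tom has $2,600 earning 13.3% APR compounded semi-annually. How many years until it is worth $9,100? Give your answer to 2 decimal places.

Periodic rate i = 0.133/2 = 0.0665.
(1+i)^n = 9100/2600 = 3.50000, so n = ln 3.50000 / ln 1.0665 = 19.4582 half-years
= 19.4582/2 years

9.73 years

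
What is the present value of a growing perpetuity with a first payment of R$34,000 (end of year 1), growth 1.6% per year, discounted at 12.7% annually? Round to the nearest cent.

PV = D₁/(r − g) = 34000/(0.127 − 0.016) = 306,306.3063

R$306,306.31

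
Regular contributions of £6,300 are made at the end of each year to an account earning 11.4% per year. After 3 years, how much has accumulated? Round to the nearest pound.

FV = PMT · [(1+i)^n − 1] / i = 6300 · 3.354996 = 21,136.4748

£21,136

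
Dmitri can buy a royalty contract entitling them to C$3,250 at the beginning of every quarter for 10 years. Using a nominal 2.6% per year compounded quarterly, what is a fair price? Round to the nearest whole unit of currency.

C$114,892

With 4 periods per year: i = 0.0065, n = 40.
PV = 3250 × [1 − (1+0.0065)^(−40)] / 0.0065 × (1+i) = 3250 × 35.351286 = 114,891.6792
Payments are at the start of each period, so multiply by (1+i).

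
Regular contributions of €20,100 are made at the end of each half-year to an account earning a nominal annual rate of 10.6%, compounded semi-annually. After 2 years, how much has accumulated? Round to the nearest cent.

€87,020.64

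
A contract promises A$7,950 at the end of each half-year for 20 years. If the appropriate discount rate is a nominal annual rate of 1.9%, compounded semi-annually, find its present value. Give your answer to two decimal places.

A$263,530.69

i = 0.019/2 = 0.0095 per half-year; n = 20·2 = 40.
PV = PMT · [1 − (1+i)^(−n)] / i = 7950 · 33.148514 = 263,530.6860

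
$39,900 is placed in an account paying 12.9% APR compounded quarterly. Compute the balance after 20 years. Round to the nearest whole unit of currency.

$505,550

Periodic rate i = 0.129/4 = 0.03225; n = 20 × 4 = 80 periods.
FV = PV·(1+i)^n = 39,900 × 12.670429 = 505,550.1219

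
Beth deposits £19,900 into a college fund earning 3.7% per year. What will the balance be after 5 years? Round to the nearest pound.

£23,864

19,900 × (1+0.037)^5 = 19,900 × 1.199206 = 23,864.1988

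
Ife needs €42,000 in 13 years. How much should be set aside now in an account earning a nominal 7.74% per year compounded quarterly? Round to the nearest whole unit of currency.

€15,504

Periodic rate i = 0.0774/4 = 0.01935; n = 13 × 4 = 52 periods.
Discount factor = (1+0.01935)^(−52) = 0.369136; PV = 42,000 × 0.369136 = 15,503.7327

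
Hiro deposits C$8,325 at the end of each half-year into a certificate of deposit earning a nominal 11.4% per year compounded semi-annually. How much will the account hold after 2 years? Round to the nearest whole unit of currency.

C$36,257

i = 0.114/2 = 0.057 per half-year; n = 2·2 = 4.
FV = 8325 × [(1+0.057)^4 − 1] / 0.057 = 8325 × 4.355181 = 36,256.8834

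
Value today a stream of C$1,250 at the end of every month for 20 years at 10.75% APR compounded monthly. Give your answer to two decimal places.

C$123,124.94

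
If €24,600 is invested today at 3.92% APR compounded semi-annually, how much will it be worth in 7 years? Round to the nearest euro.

€32,281

Periodic rate i = 0.0392/2 = 0.0196; n = 7 × 2 = 14 periods.
FV = 24,600 × (1 + 0.0196)^14 = 32,281.4239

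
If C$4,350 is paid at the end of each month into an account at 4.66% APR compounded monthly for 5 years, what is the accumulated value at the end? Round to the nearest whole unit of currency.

C$293,274

Periodic rate i = 0.0466/12 = 0.00388333; n = 5 × 12 = 60 periods.
FV = 4350 × [(1+0.00388333)^60 − 1] / 0.00388333 = 4350 × 67.419391 = 293,274.3529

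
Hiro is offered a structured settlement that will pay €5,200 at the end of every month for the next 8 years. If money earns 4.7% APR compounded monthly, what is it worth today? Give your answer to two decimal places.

With 12 periods per year: i = 0.00391667, n = 96.
Annuity factor a(96|0.00391667) = 79.887633; PV = 5200 × 79.887633 = 415,415.6923

€415,415.69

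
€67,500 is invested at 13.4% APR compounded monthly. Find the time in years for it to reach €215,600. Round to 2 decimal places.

8.71 years

Periodic rate i = 0.134/12 = 0.0111667.
(1+i)^n = 215600/67500 = 3.19407, so n = ln 3.19407 / ln 1.01117 = 104.5763 months
= 104.5763/12 years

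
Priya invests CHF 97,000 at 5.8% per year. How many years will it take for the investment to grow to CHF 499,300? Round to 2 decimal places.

(1+i)^n = 499300/97000 = 5.14742, so n = ln 5.14742 / ln 1.058 = 29.0615 years

29.06 years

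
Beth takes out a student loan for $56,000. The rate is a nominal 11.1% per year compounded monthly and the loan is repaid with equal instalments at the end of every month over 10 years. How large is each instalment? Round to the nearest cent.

i = 0.111/12 = 0.00925 per month; n = 10·12 = 120.
PMT = 56000 / ( [1 − (1+0.00925)^(−120)] / 0.00925 ) = 56000 / 72.297863 = 774.5734

$774.57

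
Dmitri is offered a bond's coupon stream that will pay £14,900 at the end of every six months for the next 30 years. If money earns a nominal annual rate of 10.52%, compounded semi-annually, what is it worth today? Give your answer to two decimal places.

£270,196.26

i = 0.1052/2 = 0.0526 per half-year; n = 30·2 = 60.
PV = 14900 × [1 − (1+0.0526)^(−60)] / 0.0526 = 14900 × 18.133977 = 270,196.2599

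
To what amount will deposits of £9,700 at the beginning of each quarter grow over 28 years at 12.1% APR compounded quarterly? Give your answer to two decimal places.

£8,971,348.44

With 4 periods per year: i = 0.03025, n = 112.
FV = PMT · [(1+i)^n − 1] / i × (1+i) = 9700 · 924.881282 = 8,971,348.4390
(annuity-due: payments at period start, so ×(1+i).)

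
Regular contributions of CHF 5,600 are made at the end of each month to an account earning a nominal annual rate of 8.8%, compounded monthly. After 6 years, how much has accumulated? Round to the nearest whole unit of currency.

With 12 periods per year: i = 0.00733333, n = 72.
FV = PMT · [(1+i)^n − 1] / i = 5600 · 94.401052 = 528,645.8927

CHF 528,646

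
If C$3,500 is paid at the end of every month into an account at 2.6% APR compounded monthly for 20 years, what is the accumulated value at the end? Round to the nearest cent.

Periodic rate i = 0.026/12 = 0.00216667; n = 20 × 12 = 240 periods.
FV = PMT · [(1+i)^n − 1] / i = 3500 · 314.345418 = 1,100,208.9646

C$1,100,208.96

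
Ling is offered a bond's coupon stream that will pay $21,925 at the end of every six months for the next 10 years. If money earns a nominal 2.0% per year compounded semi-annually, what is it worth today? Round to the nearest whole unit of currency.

i = 0.02/2 = 0.01 per half-year; n = 10·2 = 20.
PV = 21925 × [1 − (1+0.01)^(−20)] / 0.01 = 21925 × 18.045553 = 395,648.7488

$395,649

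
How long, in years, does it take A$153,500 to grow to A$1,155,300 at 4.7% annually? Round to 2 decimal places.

43.95 years

n = ln(1.1553e+06/153500) / ln(1+0.047) = ln(7.52638) / 0.045929 = 43.9465 years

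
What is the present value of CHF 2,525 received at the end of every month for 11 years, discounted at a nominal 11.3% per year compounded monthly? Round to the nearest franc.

Periodic rate i = 0.113/12 = 0.00941667; n = 11 × 12 = 132 periods.
Annuity factor a(132|0.00941667) = 75.376963; PV = 2525 × 75.376963 = 190,326.8315

CHF 190,327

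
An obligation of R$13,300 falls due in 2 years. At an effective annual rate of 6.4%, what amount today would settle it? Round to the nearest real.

R$11,748

PV = 13,300 / (1 + 0.064)^2 = 13,300 / 1.132096 = 11,748.1203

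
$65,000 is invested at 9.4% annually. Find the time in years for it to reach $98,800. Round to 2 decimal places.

(1+i)^n = 98800/65000 = 1.52000, so n = ln 1.52000 / ln 1.094 = 4.6606 years

4.66 years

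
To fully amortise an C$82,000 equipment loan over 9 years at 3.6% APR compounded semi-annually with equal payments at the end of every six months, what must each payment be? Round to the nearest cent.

i = 0.036/2 = 0.018 per half-year; n = 9·2 = 18.
Annuity-PV factor = 15.259040; PMT = 82000 / 15.259040 = 5,373.8635

C$5,373.86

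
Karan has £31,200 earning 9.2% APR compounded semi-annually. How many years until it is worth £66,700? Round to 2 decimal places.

8.45 years

Periodic rate i = 0.092/2 = 0.046.
n = ln(66700/31200) / ln(1+0.046) = ln(2.13782) / 0.044973 = 16.8942 half-years
= 16.8942/2 years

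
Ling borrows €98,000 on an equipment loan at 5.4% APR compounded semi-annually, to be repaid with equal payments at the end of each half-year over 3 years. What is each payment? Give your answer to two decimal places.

€17,911.09

Periodic rate i = 0.054/2 = 0.027; n = 3 × 2 = 6 periods.
Annuity-PV factor = 5.471472; PMT = 98000 / 5.471472 = 17,911.0865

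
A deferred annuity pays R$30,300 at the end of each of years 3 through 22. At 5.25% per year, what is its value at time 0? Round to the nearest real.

R$333,762

PV at t=2 (ordinary 20-year annuity): 30300 × a(20|0.0525) = 30300 × 12.202223 = 369,727.3442
PV₀ = 369,727.3442 / (1+0.0525)^2 = 369,727.3442 / 1.107756 = 333,762.3635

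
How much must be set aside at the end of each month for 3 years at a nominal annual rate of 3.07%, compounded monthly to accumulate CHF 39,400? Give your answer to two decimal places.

CHF 1,046.22

With 12 periods per year: i = 0.00255833, n = 36.
FV-annuity factor = 37.659484; PMT = 39400 / 37.659484 = 1,046.2172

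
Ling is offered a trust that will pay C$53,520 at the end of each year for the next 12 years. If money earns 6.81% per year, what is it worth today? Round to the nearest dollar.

C$429,431

PV = PMT · [1 − (1+i)^(−n)] / i = 53520 · 8.023741 = 429,430.6000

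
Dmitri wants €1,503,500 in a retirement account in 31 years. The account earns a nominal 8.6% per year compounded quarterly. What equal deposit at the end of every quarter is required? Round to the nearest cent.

€2,490.08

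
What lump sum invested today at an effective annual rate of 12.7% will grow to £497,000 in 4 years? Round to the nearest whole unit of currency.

£308,078

Discount factor = (1+0.127)^(−4) = 0.619875; PV = 497,000 × 0.619875 = 308,078.0272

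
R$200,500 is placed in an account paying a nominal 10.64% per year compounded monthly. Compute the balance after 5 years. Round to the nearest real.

With 12 periods per year: i = 0.00886667, n = 60.
200,500 × (1+0.00886667)^60 = 200,500 × 1.698347 = 340,518.5364

R$340,519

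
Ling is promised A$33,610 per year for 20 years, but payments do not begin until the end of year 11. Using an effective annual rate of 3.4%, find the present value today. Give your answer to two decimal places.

Value one period before first payment (t=10): 33610 × [1 − (1+0.034)^(−20)] / 0.034 = 33610 × 14.341867 = 482,030.1458
PV₀ = 482,030.1458 / (1+0.034)^10 = 482,030.1458 / 1.397029 = 345,039.4970

A$345,039.50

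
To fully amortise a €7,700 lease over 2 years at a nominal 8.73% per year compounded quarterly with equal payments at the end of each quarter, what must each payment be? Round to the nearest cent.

i = 0.0873/4 = 0.021825 per quarter; n = 2·4 = 8.
Annuity-PV factor = 7.268201; PMT = 7700 / 7.268201 = 1,059.4094

€1,059.41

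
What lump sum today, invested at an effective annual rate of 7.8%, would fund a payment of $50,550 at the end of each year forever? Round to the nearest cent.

$648,076.92

PV = C/r = 50550/0.078 = 648,076.9231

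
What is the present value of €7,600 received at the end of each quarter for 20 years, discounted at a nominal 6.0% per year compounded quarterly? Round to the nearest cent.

€352,695.66

Periodic rate i = 0.06/4 = 0.015; n = 20 × 4 = 80 periods.
PV = PMT · [1 − (1+i)^(−n)] / i = 7600 · 46.407323 = 352,695.6586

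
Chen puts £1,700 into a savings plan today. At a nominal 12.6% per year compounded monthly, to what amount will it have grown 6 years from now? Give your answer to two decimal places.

£3,606.32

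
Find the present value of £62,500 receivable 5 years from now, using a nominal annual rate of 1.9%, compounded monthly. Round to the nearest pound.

i = 0.019/12 = 0.00158333 per month; n = 5·12 = 60.
PV = FV·(1+i)^(−n) = 62,500 × 0.909441 = 56,840.0786

£56,840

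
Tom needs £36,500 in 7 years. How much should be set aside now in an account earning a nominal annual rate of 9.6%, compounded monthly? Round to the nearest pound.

i = 0.096/12 = 0.008 per month; n = 7·12 = 84.
PV = FV·(1+i)^(−n) = 36,500 × 0.512053 = 18,689.9512

£18,690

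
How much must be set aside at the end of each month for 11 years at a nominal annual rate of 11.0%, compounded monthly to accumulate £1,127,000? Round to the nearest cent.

Periodic rate i = 0.11/12 = 0.00916667; n = 11 × 12 = 132 periods.
FV-annuity factor = 254.732784; PMT = 1.127e+06 / 254.732784 = 4,424.2440

£4,424.24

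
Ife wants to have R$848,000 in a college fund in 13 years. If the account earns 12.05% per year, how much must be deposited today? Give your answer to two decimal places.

R$193,215.37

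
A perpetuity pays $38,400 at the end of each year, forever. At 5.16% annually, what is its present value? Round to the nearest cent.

PV = PMT / i = 38400 / 0.0516 = 744,186.0465

$744,186.05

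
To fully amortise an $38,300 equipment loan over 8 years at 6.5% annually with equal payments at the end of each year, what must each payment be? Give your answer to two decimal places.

PMT = 38300 / ( [1 − (1+0.065)^(−8)] / 0.065 ) = 38300 / 6.088751 = 6,290.2885

$6,290.29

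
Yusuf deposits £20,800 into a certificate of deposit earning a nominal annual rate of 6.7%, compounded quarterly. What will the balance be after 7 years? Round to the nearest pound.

Periodic rate i = 0.067/4 = 0.01675; n = 7 × 4 = 28 periods.
FV = PV·(1+i)^n = 20,800 × 1.592198 = 33,117.7181

£33,118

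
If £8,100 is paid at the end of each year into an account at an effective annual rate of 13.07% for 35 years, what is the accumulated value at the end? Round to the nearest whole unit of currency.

FV = 8100 × [(1+0.1307)^35 − 1] / 0.1307 = 8100 × 555.834901 = 4,502,262.6981

£4,502,263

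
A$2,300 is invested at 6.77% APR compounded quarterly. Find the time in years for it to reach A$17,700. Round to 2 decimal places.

30.40 years

Periodic rate i = 0.0677/4 = 0.016925.
(1+i)^n = 17700/2300 = 7.69565, so n = ln 7.69565 / ln 1.01693 = 121.5880 quarters
= 121.5880/4 years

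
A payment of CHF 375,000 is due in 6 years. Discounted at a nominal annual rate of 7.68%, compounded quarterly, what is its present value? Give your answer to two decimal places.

CHF 237,577.50

Periodic rate i = 0.0768/4 = 0.0192; n = 6 × 4 = 24 periods.
PV = 375,000 / (1 + 0.0192)^24 = 375,000 / 1.578432 = 237,577.5000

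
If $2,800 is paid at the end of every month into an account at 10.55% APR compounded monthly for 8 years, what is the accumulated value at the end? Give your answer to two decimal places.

With 12 periods per year: i = 0.00879167, n = 96.
Accumulation factor s(96|0.00879167) = 149.811035; FV = 2800 × 149.811035 = 419,470.8980

$419,470.90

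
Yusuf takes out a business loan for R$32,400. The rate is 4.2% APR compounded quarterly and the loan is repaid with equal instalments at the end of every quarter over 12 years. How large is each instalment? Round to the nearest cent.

R$862.79

Periodic rate i = 0.042/4 = 0.0105; n = 12 × 4 = 48 periods.
Annuity-PV factor = 37.552491; PMT = 32400 / 37.552491 = 862.7923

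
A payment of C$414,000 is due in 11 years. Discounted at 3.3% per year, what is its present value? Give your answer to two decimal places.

Discount factor = (1+0.033)^(−11) = 0.699675; PV = 414,000 × 0.699675 = 289,665.5212

C$289,665.52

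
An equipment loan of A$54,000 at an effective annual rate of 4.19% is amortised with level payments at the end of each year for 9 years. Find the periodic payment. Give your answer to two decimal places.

PMT = 54000 / ( [1 − (1+0.0419)^(−9)] / 0.0419 ) = 54000 / 7.371374 = 7,325.6352

A$7,325.64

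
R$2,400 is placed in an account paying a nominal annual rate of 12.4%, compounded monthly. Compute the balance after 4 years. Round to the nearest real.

R$3,931

Periodic rate i = 0.124/12 = 0.0103333; n = 4 × 12 = 48 periods.
2,400 × (1+0.0103333)^48 = 2,400 × 1.637965 = 3,931.1169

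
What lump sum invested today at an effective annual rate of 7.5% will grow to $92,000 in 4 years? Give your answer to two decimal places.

$68,889.65

PV = 92,000 / (1 + 0.075)^4 = 92,000 / 1.335469 = 68,889.6487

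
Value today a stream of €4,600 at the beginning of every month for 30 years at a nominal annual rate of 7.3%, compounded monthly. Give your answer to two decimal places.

With 12 periods per year: i = 0.00608333, n = 360.
PV = 4600 × [1 − (1+0.00608333)^(−360)] / 0.00608333 × (1+i) = 4600 × 146.751166 = 675,055.3651
(annuity-due: payments at period start, so ×(1+i).)

€675,055.37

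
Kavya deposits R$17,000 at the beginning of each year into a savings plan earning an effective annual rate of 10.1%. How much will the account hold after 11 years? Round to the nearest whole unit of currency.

R$348,725

Accumulation factor s(11|0.101) × (1+i) = 20.513242; FV = 17000 × 20.513242 = 348,725.1211
(Beginning-of-period payments → annuity-due factor ×(1+i).)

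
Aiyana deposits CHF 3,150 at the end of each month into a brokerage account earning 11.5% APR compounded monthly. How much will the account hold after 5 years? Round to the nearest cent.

CHF 253,842.41

With 12 periods per year: i = 0.00958333, n = 60.
Accumulation factor s(60|0.00958333) = 80.584891; FV = 3150 × 80.584891 = 253,842.4077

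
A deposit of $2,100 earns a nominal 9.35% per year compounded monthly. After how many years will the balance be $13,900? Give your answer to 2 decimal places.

20.29 years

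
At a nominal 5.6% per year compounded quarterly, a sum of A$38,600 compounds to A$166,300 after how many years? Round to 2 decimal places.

Periodic rate i = 0.056/4 = 0.014.
(1+i)^n = 166300/38600 = 4.30829, so n = ln 4.30829 / ln 1.014 = 105.0529 quarters
= 105.0529/4 years

26.26 years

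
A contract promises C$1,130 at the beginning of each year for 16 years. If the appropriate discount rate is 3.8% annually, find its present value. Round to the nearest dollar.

C$13,871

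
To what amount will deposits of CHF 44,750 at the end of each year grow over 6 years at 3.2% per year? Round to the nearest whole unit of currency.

CHF 290,919

FV = 44750 × [(1+0.032)^6 − 1] / 0.032 = 44750 × 6.500978 = 290,918.7586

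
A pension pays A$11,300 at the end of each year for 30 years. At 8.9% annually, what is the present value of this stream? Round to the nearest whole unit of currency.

A$117,130

Annuity factor a(30|0.089) = 10.365445; PV = 11300 × 10.365445 = 117,129.5328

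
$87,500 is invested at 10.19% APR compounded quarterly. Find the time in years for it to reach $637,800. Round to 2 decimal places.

19.74 years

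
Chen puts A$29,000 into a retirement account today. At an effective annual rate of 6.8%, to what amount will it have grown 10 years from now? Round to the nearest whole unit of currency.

A$55,990

FV = 29,000 × (1 + 0.068)^10 = 55,990.0074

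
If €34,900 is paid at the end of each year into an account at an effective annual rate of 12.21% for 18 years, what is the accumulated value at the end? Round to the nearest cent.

€1,987,579.34

FV = PMT · [(1+i)^n − 1] / i = 34900 · 56.950697 = 1,987,579.3406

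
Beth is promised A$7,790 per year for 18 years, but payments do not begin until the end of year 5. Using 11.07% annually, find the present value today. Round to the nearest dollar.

A$39,252

Value one period before first payment (t=4): 7790 × [1 − (1+0.1107)^(−18)] / 0.1107 = 7790 × 7.668493 = 59,737.5631
Discount back 4 years: 59,737.5631 × (1+0.1107)^(−4) = 59,737.5631 × 0.657072 = 39,251.8757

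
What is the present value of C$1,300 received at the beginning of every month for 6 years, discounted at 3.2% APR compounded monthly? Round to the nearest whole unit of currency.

C$85,287

With 12 periods per year: i = 0.00266667, n = 72.
PV = 1300 × [1 − (1+0.00266667)^(−72)] / 0.00266667 × (1+i) = 1300 × 65.605308 = 85,286.8998
(Beginning-of-period payments → annuity-due factor ×(1+i).)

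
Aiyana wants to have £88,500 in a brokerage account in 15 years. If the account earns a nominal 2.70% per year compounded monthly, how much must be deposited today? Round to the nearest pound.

i = 0.027/12 = 0.00225 per month; n = 15·12 = 180.
Discount factor = (1+0.00225)^(−180) = 0.667280; PV = 88,500 × 0.667280 = 59,054.3080

£59,054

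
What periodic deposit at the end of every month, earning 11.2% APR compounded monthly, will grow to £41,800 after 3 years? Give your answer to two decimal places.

With 12 periods per year: i = 0.00933333, n = 36.
PMT = 41800 / ( [(1+0.00933333)^36 − 1] / 0.00933333 ) = 41800 / 42.552870 = 982.3074

£982.31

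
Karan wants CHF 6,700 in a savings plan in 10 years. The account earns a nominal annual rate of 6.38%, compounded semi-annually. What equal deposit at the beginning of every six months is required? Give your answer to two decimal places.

CHF 237.00

i = 0.0638/2 = 0.0319 per half-year; n = 10·2 = 20.
PMT = 6700 / ( [(1+0.0319)^20 − 1] / 0.0319 × (1+i) ) = 6700 / 28.269699 = 237.0029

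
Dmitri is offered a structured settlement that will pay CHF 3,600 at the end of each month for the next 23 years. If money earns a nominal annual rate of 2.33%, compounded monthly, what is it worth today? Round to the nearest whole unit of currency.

CHF 768,614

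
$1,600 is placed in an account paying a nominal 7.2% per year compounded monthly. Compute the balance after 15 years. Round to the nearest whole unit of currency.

With 12 periods per year: i = 0.006, n = 180.
1,600 × (1+0.006)^180 = 1,600 × 2.935192 = 4,696.3074

$4,696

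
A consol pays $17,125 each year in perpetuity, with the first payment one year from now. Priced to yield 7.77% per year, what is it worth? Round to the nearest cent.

$220,398.97

PV = PMT / i = 17125 / 0.0777 = 220,398.9704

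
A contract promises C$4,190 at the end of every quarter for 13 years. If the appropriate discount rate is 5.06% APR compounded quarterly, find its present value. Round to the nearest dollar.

C$158,945

i = 0.0506/4 = 0.01265 per quarter; n = 13·4 = 52.
PV = PMT · [1 − (1+i)^(−n)] / i = 4190 · 37.934292 = 158,944.6823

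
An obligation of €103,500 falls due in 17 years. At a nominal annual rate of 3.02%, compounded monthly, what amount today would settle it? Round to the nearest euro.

Periodic rate i = 0.0302/12 = 0.00251667; n = 17 × 12 = 204 periods.
Discount factor = (1+0.00251667)^(−204) = 0.598843; PV = 103,500 × 0.598843 = 61,980.2979

€61,980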